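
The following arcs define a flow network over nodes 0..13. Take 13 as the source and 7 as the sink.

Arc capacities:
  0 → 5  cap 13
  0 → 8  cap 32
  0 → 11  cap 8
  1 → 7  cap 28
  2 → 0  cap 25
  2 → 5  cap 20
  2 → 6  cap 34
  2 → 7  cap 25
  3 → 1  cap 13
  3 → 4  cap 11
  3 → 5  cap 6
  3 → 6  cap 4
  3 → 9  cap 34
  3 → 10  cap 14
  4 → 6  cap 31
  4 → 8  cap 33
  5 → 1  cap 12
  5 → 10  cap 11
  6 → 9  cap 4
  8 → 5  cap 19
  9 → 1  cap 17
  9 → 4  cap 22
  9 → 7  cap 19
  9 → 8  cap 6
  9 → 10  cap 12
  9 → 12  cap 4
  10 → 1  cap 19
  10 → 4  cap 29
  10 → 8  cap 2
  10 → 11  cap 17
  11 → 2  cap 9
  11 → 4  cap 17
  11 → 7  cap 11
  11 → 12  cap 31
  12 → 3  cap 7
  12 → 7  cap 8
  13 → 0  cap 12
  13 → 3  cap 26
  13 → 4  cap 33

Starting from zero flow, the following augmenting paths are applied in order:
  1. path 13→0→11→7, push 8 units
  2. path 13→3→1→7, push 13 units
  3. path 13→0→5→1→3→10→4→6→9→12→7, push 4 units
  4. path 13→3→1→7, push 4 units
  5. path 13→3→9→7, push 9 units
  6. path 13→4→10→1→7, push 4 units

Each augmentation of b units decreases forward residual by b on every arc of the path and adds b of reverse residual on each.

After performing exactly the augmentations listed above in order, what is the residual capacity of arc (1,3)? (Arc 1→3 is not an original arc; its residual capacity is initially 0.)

Residual capacity of (1,3): 13

after path 1 (13→0→11→7, push 8): res(1,3)=0
after path 2 (13→3→1→7, push 13): res(1,3)=13
after path 3 (13→0→5→1→3→10→4→6→9→12→7, push 4): res(1,3)=9
after path 4 (13→3→1→7, push 4): res(1,3)=13
after path 5 (13→3→9→7, push 9): res(1,3)=13
after path 6 (13→4→10→1→7, push 4): res(1,3)=13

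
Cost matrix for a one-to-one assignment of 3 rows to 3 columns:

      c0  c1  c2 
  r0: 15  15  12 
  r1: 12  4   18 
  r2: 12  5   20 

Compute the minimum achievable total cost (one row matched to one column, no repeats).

optimal assignment: row0→col2 (cost 12), row1→col1 (cost 4), row2→col0 (cost 12)
total = 12 + 4 + 12 = 28

Minimum assignment cost: 28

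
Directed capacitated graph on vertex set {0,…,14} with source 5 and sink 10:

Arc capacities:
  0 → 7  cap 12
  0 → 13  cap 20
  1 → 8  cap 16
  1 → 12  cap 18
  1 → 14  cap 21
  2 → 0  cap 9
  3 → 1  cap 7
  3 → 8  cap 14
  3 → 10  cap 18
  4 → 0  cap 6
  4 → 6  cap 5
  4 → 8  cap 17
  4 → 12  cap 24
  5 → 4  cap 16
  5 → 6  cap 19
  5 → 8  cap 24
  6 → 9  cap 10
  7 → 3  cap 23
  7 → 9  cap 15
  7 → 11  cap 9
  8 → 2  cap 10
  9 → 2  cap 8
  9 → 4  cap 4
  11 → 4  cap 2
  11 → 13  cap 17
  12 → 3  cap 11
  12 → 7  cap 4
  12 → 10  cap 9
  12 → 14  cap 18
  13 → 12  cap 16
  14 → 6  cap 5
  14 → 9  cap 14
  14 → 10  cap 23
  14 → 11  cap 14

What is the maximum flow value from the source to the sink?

augment #1: 5→4→12→10 bottleneck 9, total now 9
augment #2: 5→4→12→3→10 bottleneck 7, total now 16
augment #3: 5→6→9→4→12→3→10 bottleneck 4, total now 20
augment #4: 5→8→2→0→7→3→10 bottleneck 7, total now 27
augment #5: 5→8→2→0→13→12→14→10 bottleneck 2, total now 29

Maximum flow value: 29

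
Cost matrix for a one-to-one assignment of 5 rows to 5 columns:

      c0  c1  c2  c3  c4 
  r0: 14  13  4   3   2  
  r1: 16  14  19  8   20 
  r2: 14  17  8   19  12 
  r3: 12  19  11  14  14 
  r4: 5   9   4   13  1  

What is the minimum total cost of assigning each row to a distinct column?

optimal assignment: row0→col3 (cost 3), row1→col1 (cost 14), row2→col2 (cost 8), row3→col0 (cost 12), row4→col4 (cost 1)
total = 3 + 14 + 8 + 12 + 1 = 38

Minimum assignment cost: 38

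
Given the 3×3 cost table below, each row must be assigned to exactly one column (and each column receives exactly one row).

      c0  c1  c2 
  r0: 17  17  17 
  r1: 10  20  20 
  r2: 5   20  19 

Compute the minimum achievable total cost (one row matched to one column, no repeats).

Minimum assignment cost: 42

one of 2 optimal assignments: row0→col1 (cost 17), row1→col2 (cost 20), row2→col0 (cost 5)
total = 17 + 20 + 5 = 42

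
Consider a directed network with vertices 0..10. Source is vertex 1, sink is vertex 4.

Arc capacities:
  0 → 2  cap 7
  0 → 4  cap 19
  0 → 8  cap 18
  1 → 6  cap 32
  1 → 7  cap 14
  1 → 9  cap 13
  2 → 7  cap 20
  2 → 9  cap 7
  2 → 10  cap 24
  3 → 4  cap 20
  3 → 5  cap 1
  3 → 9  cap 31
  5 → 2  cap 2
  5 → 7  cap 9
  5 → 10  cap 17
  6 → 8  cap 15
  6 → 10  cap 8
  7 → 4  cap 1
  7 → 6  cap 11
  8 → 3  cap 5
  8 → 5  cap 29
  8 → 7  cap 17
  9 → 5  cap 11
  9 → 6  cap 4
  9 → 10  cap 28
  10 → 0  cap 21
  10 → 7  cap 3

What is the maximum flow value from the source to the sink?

augment #1: 1→7→4 bottleneck 1, total now 1
augment #2: 1→6→8→3→4 bottleneck 5, total now 6
augment #3: 1→6→10→0→4 bottleneck 8, total now 14
augment #4: 1→9→10→0→4 bottleneck 11, total now 25

Maximum flow value: 25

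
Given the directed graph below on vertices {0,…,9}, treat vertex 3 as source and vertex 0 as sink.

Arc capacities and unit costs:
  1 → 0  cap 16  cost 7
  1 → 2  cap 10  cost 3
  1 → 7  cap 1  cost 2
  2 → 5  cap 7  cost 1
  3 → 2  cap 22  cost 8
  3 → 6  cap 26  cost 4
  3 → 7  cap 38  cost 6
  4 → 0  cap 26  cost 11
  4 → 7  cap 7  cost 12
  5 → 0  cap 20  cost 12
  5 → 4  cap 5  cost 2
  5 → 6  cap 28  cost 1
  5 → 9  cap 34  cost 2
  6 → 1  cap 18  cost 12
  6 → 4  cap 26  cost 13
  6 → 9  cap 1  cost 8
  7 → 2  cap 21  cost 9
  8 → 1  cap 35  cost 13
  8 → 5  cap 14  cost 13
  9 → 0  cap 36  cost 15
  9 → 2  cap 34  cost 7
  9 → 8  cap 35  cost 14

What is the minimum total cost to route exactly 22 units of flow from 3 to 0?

shortest-cost path #1: 3→2→5→0 push 7 @ unit cost 21 (adds 147)
shortest-cost path #2: 3→6→1→0 push 15 @ unit cost 23 (adds 345)
total cost = 492

Minimum cost for 22 units: 492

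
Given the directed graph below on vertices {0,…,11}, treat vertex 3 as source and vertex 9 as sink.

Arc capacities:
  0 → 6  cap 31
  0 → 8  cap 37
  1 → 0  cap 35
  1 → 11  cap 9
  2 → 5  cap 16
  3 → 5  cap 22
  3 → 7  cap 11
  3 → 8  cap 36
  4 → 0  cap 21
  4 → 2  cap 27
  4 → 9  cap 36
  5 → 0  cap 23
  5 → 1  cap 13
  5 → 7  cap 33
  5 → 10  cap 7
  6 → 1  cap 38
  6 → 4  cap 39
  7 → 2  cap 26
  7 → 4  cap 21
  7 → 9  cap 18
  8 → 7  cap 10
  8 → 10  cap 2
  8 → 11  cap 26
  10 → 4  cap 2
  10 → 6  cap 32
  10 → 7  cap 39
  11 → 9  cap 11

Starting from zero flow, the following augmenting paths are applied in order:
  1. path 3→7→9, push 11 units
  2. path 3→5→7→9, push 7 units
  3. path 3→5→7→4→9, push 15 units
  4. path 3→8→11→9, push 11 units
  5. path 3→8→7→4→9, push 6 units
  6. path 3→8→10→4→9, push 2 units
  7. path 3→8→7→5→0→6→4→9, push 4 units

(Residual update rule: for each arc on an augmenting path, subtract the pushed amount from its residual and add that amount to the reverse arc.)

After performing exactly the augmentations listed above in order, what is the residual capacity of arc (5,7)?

after path 1 (3→7→9, push 11): res(5,7)=33
after path 2 (3→5→7→9, push 7): res(5,7)=26
after path 3 (3→5→7→4→9, push 15): res(5,7)=11
after path 4 (3→8→11→9, push 11): res(5,7)=11
after path 5 (3→8→7→4→9, push 6): res(5,7)=11
after path 6 (3→8→10→4→9, push 2): res(5,7)=11
after path 7 (3→8→7→5→0→6→4→9, push 4): res(5,7)=15

Residual capacity of (5,7): 15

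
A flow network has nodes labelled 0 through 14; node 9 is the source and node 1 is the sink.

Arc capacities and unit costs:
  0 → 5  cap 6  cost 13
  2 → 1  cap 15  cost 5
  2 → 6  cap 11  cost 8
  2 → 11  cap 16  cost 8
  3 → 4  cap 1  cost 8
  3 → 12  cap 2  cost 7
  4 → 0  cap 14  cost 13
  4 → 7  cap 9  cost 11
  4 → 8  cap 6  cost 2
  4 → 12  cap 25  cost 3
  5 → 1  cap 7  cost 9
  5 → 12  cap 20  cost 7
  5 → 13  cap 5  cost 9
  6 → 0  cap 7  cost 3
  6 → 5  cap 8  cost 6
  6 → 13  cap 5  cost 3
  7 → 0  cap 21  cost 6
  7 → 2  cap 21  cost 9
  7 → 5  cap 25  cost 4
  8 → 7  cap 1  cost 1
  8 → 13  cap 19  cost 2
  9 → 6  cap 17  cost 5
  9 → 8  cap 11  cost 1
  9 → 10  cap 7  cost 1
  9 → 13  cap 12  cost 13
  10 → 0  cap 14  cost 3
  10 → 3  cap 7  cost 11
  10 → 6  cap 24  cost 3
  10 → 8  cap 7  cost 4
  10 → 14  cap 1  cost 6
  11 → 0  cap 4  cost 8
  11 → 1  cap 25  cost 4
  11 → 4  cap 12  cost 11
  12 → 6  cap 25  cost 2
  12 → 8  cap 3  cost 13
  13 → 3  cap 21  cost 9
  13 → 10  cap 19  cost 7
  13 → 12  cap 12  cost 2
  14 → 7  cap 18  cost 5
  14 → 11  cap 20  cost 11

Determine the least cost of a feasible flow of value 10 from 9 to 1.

Minimum cost for 10 units: 217

shortest-cost path #1: 9→8→7→5→1 push 1 @ unit cost 15 (adds 15)
shortest-cost path #2: 9→10→6→5→1 push 6 @ unit cost 19 (adds 114)
shortest-cost path #3: 9→10→6→5→7→2→1 push 1 @ unit cost 20 (adds 20)
shortest-cost path #4: 9→6→10→14→11→1 push 1 @ unit cost 23 (adds 23)
shortest-cost path #5: 9→8→13→3→4→7→2→1 push 1 @ unit cost 45 (adds 45)
total cost = 217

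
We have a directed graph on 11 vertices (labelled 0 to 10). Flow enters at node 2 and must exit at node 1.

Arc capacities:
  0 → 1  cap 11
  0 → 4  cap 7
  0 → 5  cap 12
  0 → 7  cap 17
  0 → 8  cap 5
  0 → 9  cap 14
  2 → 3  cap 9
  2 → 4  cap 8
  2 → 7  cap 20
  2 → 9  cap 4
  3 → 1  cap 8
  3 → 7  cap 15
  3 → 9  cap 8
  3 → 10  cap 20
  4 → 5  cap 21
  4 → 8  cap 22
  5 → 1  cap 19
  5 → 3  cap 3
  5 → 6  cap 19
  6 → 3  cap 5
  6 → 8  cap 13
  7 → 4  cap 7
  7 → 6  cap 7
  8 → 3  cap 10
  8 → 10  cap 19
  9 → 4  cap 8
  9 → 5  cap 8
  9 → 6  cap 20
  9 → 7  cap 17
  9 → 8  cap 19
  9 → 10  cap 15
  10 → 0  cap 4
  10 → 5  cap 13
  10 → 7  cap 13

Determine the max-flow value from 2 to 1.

augment #1: 2→3→1 bottleneck 8, total now 8
augment #2: 2→4→5→1 bottleneck 8, total now 16
augment #3: 2→9→5→1 bottleneck 4, total now 20
augment #4: 2→3→9→5→1 bottleneck 1, total now 21
augment #5: 2→7→4→5→1 bottleneck 6, total now 27
augment #6: 2→7→4→8→10→0→1 bottleneck 1, total now 28
augment #7: 2→7→6→3→10→0→1 bottleneck 3, total now 31

Maximum flow value: 31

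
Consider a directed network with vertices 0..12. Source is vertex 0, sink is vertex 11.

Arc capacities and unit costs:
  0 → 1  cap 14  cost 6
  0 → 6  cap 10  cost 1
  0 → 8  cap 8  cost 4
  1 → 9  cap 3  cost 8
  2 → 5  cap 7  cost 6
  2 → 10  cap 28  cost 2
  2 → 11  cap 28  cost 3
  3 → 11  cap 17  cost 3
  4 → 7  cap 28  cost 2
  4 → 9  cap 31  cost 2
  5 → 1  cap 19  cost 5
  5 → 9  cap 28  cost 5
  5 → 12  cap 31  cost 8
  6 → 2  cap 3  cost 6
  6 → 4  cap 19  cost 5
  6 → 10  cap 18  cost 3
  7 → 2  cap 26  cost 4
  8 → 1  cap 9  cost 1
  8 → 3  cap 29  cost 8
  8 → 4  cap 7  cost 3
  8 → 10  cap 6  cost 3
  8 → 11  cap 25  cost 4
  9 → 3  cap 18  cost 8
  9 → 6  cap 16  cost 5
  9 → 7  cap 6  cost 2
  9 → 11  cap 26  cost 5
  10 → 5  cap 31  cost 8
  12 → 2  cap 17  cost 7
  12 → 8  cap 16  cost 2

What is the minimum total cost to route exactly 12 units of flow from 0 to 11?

shortest-cost path #1: 0→8→11 push 8 @ unit cost 8 (adds 64)
shortest-cost path #2: 0→6→2→11 push 3 @ unit cost 10 (adds 30)
shortest-cost path #3: 0→6→4→9→11 push 1 @ unit cost 13 (adds 13)
total cost = 107

Minimum cost for 12 units: 107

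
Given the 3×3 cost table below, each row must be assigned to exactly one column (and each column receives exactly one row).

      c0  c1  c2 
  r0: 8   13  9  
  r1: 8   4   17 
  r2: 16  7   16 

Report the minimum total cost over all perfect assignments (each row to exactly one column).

Minimum assignment cost: 24

optimal assignment: row0→col2 (cost 9), row1→col0 (cost 8), row2→col1 (cost 7)
total = 9 + 8 + 7 = 24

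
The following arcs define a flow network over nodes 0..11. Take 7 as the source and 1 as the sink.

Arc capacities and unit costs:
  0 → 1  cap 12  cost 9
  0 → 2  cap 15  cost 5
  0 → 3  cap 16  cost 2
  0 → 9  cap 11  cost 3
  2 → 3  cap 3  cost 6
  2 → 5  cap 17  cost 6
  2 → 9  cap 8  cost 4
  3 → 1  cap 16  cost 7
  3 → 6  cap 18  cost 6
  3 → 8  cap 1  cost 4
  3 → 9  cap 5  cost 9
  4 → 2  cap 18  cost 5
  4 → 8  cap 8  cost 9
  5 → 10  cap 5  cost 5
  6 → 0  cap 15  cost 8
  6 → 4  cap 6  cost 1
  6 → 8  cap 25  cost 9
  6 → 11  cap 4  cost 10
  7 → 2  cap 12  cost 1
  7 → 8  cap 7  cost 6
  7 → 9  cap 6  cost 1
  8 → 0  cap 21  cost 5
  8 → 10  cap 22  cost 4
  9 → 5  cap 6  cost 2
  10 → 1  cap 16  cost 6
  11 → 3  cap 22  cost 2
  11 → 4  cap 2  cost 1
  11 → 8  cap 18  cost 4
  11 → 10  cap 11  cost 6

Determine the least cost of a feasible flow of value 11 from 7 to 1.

shortest-cost path #1: 7→2→3→1 push 3 @ unit cost 14 (adds 42)
shortest-cost path #2: 7→9→5→10→1 push 5 @ unit cost 14 (adds 70)
shortest-cost path #3: 7→8→10→1 push 3 @ unit cost 16 (adds 48)
total cost = 160

Minimum cost for 11 units: 160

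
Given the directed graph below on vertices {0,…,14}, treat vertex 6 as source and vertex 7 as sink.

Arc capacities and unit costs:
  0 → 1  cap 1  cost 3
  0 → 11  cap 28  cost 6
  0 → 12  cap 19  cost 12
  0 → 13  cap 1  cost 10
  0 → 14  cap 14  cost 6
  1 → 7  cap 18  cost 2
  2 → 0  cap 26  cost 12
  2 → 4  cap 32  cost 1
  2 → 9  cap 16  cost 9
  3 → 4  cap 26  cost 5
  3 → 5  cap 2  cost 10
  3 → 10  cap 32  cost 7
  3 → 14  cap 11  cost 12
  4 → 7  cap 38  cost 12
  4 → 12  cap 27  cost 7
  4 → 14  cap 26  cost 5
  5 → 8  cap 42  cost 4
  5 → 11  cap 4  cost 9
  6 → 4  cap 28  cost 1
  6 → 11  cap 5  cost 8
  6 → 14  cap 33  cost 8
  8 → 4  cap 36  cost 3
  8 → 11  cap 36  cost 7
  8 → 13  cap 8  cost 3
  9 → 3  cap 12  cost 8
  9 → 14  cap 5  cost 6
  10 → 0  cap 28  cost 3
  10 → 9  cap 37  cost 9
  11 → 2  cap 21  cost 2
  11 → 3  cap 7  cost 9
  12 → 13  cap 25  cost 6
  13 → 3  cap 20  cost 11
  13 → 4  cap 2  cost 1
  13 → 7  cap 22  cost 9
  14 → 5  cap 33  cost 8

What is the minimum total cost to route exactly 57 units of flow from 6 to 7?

Minimum cost for 57 units: 1399

shortest-cost path #1: 6→4→7 push 28 @ unit cost 13 (adds 364)
shortest-cost path #2: 6→11→2→4→7 push 5 @ unit cost 23 (adds 115)
shortest-cost path #3: 6→14→5→8→13→7 push 8 @ unit cost 32 (adds 256)
shortest-cost path #4: 6→14→5→8→4→7 push 5 @ unit cost 35 (adds 175)
shortest-cost path #5: 6→14→5→8→4→2→0→1→7 push 1 @ unit cost 39 (adds 39)
shortest-cost path #6: 6→14→5→8→4→12→13→7 push 10 @ unit cost 45 (adds 450)
total cost = 1399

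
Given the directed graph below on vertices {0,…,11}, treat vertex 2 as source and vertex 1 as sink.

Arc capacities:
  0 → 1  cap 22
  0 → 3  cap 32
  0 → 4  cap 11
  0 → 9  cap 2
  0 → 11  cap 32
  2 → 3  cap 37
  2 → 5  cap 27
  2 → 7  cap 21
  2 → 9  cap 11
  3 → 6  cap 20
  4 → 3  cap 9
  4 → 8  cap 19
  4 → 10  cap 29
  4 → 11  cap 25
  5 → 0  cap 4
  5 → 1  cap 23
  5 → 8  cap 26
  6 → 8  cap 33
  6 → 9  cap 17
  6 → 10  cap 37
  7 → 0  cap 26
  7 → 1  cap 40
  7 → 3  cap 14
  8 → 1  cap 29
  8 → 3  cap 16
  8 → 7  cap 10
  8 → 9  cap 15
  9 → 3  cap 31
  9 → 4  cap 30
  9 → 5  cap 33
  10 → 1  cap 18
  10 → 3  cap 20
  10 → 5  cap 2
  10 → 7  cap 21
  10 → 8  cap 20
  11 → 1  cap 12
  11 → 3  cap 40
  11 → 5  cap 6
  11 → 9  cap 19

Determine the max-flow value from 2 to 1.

augment #1: 2→5→1 bottleneck 23, total now 23
augment #2: 2→7→1 bottleneck 21, total now 44
augment #3: 2→5→0→1 bottleneck 4, total now 48
augment #4: 2→3→6→8→1 bottleneck 20, total now 68
augment #5: 2→9→4→8→1 bottleneck 9, total now 77
augment #6: 2→9→4→10→1 bottleneck 2, total now 79

Maximum flow value: 79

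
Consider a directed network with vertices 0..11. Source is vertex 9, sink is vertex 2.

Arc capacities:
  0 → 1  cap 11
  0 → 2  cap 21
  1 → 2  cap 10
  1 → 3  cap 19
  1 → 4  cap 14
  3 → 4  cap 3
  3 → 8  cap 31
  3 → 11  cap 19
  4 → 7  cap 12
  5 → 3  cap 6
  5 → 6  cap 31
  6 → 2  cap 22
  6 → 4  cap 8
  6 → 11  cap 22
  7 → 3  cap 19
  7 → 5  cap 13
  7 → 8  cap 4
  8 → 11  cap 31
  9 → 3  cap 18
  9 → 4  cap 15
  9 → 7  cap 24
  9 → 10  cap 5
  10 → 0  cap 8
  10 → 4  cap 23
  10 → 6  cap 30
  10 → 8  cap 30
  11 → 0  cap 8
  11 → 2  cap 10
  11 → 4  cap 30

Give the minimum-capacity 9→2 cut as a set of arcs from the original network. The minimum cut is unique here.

Min-cut arcs: {(7,5), (9,10), (11,0), (11,2)} (total capacity 36)

augment #1: 9→3→11→2 push 10
augment #2: 9→10→0→2 push 5
augment #3: 9→3→11→0→2 push 8
augment #4: 9→7→5→6→2 push 13
max flow = 36; residual-reachable set from 9 gives S-side
cut edges (S→T): {(7,5), (9,10), (11,0), (11,2)} total cap 36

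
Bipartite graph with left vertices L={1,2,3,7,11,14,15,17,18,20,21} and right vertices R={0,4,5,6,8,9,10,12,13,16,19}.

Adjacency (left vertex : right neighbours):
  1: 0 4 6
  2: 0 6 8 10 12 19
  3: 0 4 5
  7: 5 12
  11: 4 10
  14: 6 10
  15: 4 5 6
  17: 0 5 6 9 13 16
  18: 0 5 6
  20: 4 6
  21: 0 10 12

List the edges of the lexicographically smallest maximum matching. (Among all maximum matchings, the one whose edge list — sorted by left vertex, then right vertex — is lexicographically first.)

|M| = 8 (so the lex-smallest maximum matching has 8 edges)
process left vertices in ascending order; for each, take the smallest-labelled available neighbour that still permits 8 edges overall, or leave it unmatched if none does
lex-smallest matching: {1-0, 2-8, 3-4, 7-5, 11-10, 14-6, 17-9, 21-12}

Lex-smallest maximum matching: {(1,0), (2,8), (3,4), (7,5), (11,10), (14,6), (17,9), (21,12)}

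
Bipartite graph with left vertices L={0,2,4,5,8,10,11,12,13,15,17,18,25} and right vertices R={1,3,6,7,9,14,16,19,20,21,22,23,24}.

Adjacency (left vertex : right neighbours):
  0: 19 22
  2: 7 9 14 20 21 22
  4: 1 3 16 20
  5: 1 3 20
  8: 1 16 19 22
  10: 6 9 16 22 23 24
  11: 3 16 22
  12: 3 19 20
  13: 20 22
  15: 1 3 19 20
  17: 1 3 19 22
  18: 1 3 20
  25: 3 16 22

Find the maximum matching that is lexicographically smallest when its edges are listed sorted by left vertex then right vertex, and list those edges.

|M| = 8 (so the lex-smallest maximum matching has 8 edges)
process left vertices in ascending order; for each, take the smallest-labelled available neighbour that still permits 8 edges overall, or leave it unmatched if none does
lex-smallest matching: {0-19, 2-7, 4-1, 5-3, 8-16, 10-6, 11-22, 12-20}

Lex-smallest maximum matching: {(0,19), (2,7), (4,1), (5,3), (8,16), (10,6), (11,22), (12,20)}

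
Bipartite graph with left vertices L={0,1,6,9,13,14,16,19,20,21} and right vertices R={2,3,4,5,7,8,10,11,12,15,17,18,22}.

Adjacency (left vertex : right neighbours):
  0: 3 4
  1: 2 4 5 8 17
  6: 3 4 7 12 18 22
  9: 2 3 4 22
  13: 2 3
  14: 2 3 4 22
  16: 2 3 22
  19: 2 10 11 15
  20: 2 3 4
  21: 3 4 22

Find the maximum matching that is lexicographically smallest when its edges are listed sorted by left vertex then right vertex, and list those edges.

Lex-smallest maximum matching: {(0,3), (1,5), (6,7), (9,2), (14,4), (16,22), (19,10)}

|M| = 7 (so the lex-smallest maximum matching has 7 edges)
process left vertices in ascending order; for each, take the smallest-labelled available neighbour that still permits 7 edges overall, or leave it unmatched if none does
lex-smallest matching: {0-3, 1-5, 6-7, 9-2, 14-4, 16-22, 19-10}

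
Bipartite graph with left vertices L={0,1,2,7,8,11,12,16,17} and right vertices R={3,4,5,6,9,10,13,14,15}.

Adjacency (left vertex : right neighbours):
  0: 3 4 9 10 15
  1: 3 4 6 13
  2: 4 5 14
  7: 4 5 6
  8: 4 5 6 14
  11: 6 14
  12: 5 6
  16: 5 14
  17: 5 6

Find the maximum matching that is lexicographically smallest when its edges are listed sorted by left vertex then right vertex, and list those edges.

|M| = 6 (so the lex-smallest maximum matching has 6 edges)
process left vertices in ascending order; for each, take the smallest-labelled available neighbour that still permits 6 edges overall, or leave it unmatched if none does
lex-smallest matching: {0-3, 1-13, 2-4, 7-5, 8-6, 11-14}

Lex-smallest maximum matching: {(0,3), (1,13), (2,4), (7,5), (8,6), (11,14)}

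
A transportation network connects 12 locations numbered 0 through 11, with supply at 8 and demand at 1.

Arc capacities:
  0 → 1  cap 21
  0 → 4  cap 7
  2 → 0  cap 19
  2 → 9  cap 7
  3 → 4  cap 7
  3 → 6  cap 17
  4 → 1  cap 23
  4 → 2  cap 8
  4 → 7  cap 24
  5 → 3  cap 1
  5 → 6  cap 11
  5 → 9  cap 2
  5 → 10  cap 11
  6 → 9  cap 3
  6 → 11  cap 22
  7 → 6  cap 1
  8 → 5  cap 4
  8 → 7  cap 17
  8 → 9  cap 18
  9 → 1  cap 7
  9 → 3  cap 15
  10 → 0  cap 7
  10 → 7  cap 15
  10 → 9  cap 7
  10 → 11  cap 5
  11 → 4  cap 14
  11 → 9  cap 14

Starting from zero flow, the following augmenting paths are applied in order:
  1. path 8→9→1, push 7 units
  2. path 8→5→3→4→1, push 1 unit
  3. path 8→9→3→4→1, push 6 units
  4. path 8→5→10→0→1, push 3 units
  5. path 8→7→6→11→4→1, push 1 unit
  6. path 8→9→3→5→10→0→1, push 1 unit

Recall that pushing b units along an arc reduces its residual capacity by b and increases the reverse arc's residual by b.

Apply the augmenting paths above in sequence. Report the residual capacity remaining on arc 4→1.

after path 1 (8→9→1, push 7): res(4,1)=23
after path 2 (8→5→3→4→1, push 1): res(4,1)=22
after path 3 (8→9→3→4→1, push 6): res(4,1)=16
after path 4 (8→5→10→0→1, push 3): res(4,1)=16
after path 5 (8→7→6→11→4→1, push 1): res(4,1)=15
after path 6 (8→9→3→5→10→0→1, push 1): res(4,1)=15

Residual capacity of (4,1): 15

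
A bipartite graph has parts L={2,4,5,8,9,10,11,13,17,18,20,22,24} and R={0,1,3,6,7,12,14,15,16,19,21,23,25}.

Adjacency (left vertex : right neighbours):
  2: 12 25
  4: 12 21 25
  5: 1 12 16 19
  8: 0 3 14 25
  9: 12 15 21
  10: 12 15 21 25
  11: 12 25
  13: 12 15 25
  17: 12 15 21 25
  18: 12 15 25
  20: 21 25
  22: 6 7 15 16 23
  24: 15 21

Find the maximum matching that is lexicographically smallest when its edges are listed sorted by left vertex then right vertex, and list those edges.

|M| = 7 (so the lex-smallest maximum matching has 7 edges)
process left vertices in ascending order; for each, take the smallest-labelled available neighbour that still permits 7 edges overall, or leave it unmatched if none does
lex-smallest matching: {2-12, 4-21, 5-1, 8-0, 9-15, 10-25, 22-6}

Lex-smallest maximum matching: {(2,12), (4,21), (5,1), (8,0), (9,15), (10,25), (22,6)}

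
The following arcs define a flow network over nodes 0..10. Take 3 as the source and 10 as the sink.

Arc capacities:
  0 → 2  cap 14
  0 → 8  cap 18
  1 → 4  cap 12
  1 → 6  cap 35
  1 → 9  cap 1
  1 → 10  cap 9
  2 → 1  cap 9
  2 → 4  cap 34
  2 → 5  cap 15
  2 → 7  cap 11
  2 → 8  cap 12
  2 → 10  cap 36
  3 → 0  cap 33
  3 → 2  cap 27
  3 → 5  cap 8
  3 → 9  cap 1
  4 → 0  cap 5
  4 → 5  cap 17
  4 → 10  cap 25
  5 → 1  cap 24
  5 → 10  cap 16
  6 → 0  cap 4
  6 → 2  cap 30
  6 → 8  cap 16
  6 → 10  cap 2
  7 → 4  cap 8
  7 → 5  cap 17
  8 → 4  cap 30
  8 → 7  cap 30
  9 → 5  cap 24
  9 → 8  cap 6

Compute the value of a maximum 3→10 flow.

augment #1: 3→2→10 bottleneck 27, total now 27
augment #2: 3→5→10 bottleneck 8, total now 35
augment #3: 3→0→2→10 bottleneck 9, total now 44
augment #4: 3→9→5→10 bottleneck 1, total now 45
augment #5: 3→0→2→1→10 bottleneck 5, total now 50
augment #6: 3→0→8→4→10 bottleneck 18, total now 68

Maximum flow value: 68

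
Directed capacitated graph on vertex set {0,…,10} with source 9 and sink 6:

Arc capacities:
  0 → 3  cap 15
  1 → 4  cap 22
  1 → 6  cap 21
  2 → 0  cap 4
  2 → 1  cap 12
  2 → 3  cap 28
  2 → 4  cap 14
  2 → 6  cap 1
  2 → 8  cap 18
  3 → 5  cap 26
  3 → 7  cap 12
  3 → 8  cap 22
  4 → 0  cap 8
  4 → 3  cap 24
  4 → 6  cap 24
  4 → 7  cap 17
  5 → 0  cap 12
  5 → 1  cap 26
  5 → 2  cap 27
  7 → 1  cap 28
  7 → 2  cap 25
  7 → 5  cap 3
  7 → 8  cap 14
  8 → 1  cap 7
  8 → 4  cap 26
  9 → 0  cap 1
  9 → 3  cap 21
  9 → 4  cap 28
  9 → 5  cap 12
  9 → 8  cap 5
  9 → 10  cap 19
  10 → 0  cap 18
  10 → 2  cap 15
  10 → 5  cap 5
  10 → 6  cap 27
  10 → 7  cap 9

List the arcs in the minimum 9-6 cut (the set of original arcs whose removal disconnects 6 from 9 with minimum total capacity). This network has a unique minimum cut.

Min-cut arcs: {(1,6), (2,6), (4,6), (9,10)} (total capacity 65)

augment #1: 9→4→6 push 24
augment #2: 9→10→6 push 19
augment #3: 9→5→1→6 push 12
augment #4: 9→8→1→6 push 5
augment #5: 9→3→5→1→6 push 4
augment #6: 9→3→5→2→6 push 1
max flow = 65; residual-reachable set from 9 gives S-side
cut edges (S→T): {(1,6), (2,6), (4,6), (9,10)} total cap 65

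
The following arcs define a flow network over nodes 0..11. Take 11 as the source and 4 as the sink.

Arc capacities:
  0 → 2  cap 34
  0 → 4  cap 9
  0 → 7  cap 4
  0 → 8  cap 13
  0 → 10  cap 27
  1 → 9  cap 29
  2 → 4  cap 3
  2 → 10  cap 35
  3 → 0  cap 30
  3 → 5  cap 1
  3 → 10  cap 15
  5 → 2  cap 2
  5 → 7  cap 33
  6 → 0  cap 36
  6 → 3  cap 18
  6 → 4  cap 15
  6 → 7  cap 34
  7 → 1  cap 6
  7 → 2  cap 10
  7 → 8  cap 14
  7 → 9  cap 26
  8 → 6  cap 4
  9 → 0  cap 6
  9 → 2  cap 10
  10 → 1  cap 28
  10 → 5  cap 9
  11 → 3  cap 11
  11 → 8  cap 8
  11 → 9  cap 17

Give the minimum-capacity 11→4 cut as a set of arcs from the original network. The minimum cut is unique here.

Min-cut arcs: {(0,4), (2,4), (8,6)} (total capacity 16)

augment #1: 11→3→0→4 push 9
augment #2: 11→8→6→4 push 4
augment #3: 11→9→2→4 push 3
max flow = 16; residual-reachable set from 11 gives S-side
cut edges (S→T): {(0,4), (2,4), (8,6)} total cap 16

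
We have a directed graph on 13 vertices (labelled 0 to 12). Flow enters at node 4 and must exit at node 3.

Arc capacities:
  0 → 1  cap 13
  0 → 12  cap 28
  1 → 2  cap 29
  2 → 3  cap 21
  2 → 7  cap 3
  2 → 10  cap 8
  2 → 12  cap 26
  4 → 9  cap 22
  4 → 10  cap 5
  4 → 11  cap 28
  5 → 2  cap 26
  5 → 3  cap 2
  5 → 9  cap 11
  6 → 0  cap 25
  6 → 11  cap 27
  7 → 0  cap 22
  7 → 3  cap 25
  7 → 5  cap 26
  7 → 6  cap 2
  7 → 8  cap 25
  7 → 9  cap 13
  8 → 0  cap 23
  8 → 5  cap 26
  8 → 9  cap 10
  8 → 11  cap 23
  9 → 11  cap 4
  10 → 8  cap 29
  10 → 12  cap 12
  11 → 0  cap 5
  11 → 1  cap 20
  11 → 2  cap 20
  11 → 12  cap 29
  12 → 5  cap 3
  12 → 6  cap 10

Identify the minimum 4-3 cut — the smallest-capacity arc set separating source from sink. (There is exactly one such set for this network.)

augment #1: 4→11→2→3 push 20
augment #2: 4→10→8→5→3 push 2
augment #3: 4→11→1→2→3 push 1
augment #4: 4→11→1→2→7→3 push 3
max flow = 26; residual-reachable set from 4 gives S-side
cut edges (S→T): {(2,3), (2,7), (5,3)} total cap 26

Min-cut arcs: {(2,3), (2,7), (5,3)} (total capacity 26)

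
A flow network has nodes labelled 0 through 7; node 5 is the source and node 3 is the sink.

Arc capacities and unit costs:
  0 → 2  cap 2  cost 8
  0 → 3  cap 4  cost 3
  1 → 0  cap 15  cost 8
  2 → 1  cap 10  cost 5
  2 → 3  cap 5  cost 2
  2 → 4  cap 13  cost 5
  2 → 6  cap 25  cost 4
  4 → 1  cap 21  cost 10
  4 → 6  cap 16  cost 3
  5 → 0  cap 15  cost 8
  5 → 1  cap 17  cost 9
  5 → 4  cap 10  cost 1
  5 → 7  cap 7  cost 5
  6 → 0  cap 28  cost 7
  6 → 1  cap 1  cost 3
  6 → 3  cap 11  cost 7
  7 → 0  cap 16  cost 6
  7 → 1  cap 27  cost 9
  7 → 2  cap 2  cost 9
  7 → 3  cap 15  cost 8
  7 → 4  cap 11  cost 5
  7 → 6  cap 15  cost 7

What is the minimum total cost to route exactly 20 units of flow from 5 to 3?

shortest-cost path #1: 5→0→3 push 4 @ unit cost 11 (adds 44)
shortest-cost path #2: 5→4→6→3 push 10 @ unit cost 11 (adds 110)
shortest-cost path #3: 5→7→3 push 6 @ unit cost 13 (adds 78)
total cost = 232

Minimum cost for 20 units: 232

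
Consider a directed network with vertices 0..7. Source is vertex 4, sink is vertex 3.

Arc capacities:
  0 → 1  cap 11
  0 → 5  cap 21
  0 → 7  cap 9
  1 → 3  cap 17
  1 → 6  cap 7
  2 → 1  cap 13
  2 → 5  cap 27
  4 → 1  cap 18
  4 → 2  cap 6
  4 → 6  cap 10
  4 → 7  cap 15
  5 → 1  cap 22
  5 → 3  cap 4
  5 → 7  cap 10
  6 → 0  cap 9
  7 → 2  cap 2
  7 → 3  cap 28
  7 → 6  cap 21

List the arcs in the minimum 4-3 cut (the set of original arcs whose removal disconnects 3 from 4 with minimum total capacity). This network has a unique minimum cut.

Min-cut arcs: {(1,3), (4,2), (4,7), (6,0)} (total capacity 47)

augment #1: 4→1→3 push 17
augment #2: 4→7→3 push 15
augment #3: 4→2→5→3 push 4
augment #4: 4→2→5→7→3 push 2
augment #5: 4→6→0→7→3 push 9
max flow = 47; residual-reachable set from 4 gives S-side
cut edges (S→T): {(1,3), (4,2), (4,7), (6,0)} total cap 47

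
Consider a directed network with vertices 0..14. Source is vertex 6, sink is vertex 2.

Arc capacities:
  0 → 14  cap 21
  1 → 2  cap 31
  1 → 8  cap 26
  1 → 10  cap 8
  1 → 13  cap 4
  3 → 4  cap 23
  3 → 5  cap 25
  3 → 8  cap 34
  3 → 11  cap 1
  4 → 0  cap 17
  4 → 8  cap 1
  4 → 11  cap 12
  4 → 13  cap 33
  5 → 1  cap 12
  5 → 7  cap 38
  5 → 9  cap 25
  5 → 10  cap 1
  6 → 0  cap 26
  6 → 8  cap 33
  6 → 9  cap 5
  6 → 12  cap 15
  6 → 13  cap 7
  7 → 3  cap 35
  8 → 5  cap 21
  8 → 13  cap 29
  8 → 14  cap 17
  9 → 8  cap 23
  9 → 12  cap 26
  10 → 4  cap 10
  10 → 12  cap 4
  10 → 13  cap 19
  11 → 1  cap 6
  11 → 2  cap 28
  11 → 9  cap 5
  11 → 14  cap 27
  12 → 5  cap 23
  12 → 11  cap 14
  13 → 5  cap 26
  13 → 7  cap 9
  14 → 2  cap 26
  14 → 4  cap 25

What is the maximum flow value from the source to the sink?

augment #1: 6→0→14→2 bottleneck 21, total now 21
augment #2: 6→8→14→2 bottleneck 5, total now 26
augment #3: 6→12→11→2 bottleneck 14, total now 40
augment #4: 6→8→5→1→2 bottleneck 12, total now 52
augment #5: 6→8→14→4→11→2 bottleneck 12, total now 64
augment #6: 6→13→7→3→11→2 bottleneck 1, total now 65

Maximum flow value: 65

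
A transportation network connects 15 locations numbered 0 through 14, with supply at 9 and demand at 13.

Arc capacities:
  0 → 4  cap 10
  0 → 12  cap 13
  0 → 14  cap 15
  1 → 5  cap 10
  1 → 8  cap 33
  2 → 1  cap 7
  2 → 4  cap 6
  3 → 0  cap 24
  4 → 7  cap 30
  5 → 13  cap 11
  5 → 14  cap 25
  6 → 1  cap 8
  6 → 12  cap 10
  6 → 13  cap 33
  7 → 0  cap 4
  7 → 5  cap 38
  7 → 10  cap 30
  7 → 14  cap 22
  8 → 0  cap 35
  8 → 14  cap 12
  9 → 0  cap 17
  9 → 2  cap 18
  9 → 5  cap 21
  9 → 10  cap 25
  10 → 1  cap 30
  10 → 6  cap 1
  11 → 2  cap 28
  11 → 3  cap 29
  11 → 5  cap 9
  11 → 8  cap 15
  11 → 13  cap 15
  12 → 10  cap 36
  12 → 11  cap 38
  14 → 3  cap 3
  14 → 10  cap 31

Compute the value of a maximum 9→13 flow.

Maximum flow value: 25

augment #1: 9→5→13 bottleneck 11, total now 11
augment #2: 9→10→6→13 bottleneck 1, total now 12
augment #3: 9→0→12→11→13 bottleneck 13, total now 25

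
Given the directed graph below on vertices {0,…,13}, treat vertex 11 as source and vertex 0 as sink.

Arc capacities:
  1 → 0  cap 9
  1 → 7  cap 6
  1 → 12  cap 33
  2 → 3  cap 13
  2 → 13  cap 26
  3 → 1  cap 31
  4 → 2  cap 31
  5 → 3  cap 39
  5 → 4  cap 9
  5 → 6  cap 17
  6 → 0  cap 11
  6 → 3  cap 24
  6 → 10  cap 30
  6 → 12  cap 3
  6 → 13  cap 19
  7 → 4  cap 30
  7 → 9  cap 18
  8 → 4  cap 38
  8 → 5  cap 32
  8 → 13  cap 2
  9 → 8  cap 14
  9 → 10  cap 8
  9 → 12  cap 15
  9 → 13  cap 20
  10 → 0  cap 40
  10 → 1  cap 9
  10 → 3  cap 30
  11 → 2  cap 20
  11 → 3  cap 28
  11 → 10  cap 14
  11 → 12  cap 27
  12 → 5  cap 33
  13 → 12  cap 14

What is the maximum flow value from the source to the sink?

Maximum flow value: 46

augment #1: 11→10→0 bottleneck 14, total now 14
augment #2: 11→3→1→0 bottleneck 9, total now 23
augment #3: 11→12→5→6→0 bottleneck 11, total now 34
augment #4: 11→12→5→6→10→0 bottleneck 6, total now 40
augment #5: 11→3→1→7→9→10→0 bottleneck 6, total now 46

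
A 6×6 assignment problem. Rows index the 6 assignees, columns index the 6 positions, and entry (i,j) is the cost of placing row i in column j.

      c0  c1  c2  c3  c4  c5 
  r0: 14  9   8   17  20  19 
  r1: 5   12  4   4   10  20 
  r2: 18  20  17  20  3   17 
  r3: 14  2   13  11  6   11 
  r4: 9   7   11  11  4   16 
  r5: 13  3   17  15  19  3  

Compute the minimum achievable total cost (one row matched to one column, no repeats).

Minimum assignment cost: 29

optimal assignment: row0→col2 (cost 8), row1→col3 (cost 4), row2→col4 (cost 3), row3→col1 (cost 2), row4→col0 (cost 9), row5→col5 (cost 3)
total = 8 + 4 + 3 + 2 + 9 + 3 = 29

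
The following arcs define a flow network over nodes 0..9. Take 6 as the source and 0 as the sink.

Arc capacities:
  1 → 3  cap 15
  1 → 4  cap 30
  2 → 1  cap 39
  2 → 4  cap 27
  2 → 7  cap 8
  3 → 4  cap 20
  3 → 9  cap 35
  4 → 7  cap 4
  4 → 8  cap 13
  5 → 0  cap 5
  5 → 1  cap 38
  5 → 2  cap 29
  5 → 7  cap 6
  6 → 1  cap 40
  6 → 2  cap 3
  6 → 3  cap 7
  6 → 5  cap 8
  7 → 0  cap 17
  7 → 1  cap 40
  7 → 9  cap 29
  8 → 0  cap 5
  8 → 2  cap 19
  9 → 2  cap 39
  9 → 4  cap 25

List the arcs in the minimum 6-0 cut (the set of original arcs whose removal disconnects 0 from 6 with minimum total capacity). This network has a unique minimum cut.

Min-cut arcs: {(2,7), (4,7), (6,5), (8,0)} (total capacity 25)

augment #1: 6→5→0 push 5
augment #2: 6→2→7→0 push 3
augment #3: 6→5→7→0 push 3
augment #4: 6→1→4→7→0 push 4
augment #5: 6→1→4→8→0 push 5
augment #6: 6→3→9→2→7→0 push 5
max flow = 25; residual-reachable set from 6 gives S-side
cut edges (S→T): {(2,7), (4,7), (6,5), (8,0)} total cap 25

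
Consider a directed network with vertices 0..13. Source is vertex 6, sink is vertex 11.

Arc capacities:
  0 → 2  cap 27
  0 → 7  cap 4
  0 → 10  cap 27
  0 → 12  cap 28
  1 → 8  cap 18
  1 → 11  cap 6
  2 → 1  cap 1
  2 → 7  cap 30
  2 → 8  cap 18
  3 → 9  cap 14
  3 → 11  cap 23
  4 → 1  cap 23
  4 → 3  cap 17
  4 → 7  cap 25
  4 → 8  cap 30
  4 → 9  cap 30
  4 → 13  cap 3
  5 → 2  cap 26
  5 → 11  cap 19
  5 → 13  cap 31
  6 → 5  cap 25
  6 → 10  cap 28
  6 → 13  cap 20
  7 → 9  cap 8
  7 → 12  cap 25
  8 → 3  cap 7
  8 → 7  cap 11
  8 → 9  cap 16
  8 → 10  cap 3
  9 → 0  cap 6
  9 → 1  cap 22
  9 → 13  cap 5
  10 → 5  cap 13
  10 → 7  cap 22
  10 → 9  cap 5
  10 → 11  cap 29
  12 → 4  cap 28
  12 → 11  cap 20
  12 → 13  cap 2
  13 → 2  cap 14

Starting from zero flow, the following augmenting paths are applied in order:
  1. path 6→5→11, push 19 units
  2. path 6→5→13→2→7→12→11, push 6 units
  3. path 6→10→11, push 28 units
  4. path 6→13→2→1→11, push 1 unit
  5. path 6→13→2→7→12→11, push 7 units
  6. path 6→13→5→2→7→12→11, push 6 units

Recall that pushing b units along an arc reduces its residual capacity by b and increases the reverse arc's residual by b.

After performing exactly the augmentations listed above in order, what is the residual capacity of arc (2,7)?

Residual capacity of (2,7): 11

after path 1 (6→5→11, push 19): res(2,7)=30
after path 2 (6→5→13→2→7→12→11, push 6): res(2,7)=24
after path 3 (6→10→11, push 28): res(2,7)=24
after path 4 (6→13→2→1→11, push 1): res(2,7)=24
after path 5 (6→13→2→7→12→11, push 7): res(2,7)=17
after path 6 (6→13→5→2→7→12→11, push 6): res(2,7)=11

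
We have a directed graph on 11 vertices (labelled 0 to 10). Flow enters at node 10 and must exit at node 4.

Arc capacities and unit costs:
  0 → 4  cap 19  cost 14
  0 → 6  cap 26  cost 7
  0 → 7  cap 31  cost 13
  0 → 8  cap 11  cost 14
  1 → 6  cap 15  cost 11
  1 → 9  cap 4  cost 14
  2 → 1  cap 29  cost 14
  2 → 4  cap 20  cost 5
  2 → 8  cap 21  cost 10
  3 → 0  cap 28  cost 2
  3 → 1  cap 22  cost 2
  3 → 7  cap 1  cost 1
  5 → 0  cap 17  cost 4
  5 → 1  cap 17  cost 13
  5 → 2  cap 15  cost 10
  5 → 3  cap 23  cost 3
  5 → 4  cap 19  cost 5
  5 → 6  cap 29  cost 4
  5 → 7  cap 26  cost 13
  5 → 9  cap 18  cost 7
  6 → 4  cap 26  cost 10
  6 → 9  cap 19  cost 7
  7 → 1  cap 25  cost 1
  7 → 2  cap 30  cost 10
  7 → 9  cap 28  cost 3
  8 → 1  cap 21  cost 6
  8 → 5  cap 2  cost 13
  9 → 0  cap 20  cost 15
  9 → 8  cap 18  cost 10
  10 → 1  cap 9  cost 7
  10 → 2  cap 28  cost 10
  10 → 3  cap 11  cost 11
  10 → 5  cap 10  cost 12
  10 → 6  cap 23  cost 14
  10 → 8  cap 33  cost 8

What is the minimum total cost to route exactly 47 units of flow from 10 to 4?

Minimum cost for 47 units: 878

shortest-cost path #1: 10→2→4 push 20 @ unit cost 15 (adds 300)
shortest-cost path #2: 10→5→4 push 10 @ unit cost 17 (adds 170)
shortest-cost path #3: 10→6→4 push 17 @ unit cost 24 (adds 408)
total cost = 878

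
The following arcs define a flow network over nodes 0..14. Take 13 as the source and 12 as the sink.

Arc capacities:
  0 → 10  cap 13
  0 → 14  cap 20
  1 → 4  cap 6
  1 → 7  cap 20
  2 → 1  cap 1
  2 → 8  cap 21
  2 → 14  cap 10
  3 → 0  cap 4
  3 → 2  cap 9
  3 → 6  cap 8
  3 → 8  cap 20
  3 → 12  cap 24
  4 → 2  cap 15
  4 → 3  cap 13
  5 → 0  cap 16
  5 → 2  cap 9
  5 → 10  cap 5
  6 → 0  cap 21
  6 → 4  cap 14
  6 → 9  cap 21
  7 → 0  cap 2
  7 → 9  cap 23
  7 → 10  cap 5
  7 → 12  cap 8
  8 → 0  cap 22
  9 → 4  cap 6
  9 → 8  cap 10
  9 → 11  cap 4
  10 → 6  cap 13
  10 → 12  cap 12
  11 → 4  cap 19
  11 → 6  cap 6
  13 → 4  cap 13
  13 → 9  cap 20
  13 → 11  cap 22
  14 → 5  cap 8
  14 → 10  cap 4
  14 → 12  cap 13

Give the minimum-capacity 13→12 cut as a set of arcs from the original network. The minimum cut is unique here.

Min-cut arcs: {(2,1), (4,3), (10,12), (14,12)} (total capacity 39)

augment #1: 13→4→3→12 push 13
augment #2: 13→9→4→2→14→12 push 6
augment #3: 13→9→8→0→10→12 push 10
augment #4: 13→11→4→2→14→12 push 4
augment #5: 13→11→6→0→10→12 push 2
augment #6: 13→11→6→0→14→12 push 3
augment #7: 13→11→4→2→1→7→12 push 1
max flow = 39; residual-reachable set from 13 gives S-side
cut edges (S→T): {(2,1), (4,3), (10,12), (14,12)} total cap 39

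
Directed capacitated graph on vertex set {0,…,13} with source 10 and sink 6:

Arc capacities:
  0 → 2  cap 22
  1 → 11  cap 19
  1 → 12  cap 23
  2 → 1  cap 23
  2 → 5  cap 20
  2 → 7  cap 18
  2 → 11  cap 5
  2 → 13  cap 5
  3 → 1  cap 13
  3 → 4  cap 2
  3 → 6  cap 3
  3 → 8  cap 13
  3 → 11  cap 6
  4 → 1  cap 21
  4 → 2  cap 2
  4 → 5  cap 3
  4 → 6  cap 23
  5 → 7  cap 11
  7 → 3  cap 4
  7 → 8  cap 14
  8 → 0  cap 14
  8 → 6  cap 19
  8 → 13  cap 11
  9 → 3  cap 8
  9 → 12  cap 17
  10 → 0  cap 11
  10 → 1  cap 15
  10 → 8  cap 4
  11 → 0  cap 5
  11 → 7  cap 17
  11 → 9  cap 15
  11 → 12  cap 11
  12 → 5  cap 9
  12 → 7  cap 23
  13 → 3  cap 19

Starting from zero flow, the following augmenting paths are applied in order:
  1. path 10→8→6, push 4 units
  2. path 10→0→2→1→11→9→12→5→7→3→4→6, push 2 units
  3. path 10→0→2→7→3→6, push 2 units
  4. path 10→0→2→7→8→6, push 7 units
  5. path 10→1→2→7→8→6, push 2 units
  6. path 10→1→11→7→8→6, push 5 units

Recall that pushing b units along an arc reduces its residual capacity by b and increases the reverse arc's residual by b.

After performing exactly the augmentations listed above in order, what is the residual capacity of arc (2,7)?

Residual capacity of (2,7): 7

after path 1 (10→8→6, push 4): res(2,7)=18
after path 2 (10→0→2→1→11→9→12→5→7→3→4→6, push 2): res(2,7)=18
after path 3 (10→0→2→7→3→6, push 2): res(2,7)=16
after path 4 (10→0→2→7→8→6, push 7): res(2,7)=9
after path 5 (10→1→2→7→8→6, push 2): res(2,7)=7
after path 6 (10→1→11→7→8→6, push 5): res(2,7)=7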